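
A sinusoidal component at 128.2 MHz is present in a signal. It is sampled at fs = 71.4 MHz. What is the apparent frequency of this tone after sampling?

128.2 MHz mod fs = 56.8 MHz.
56.8 MHz > fs/2 = 35.7 MHz, folds to fs − 56.8 MHz = 14.6 MHz.

14.6 MHz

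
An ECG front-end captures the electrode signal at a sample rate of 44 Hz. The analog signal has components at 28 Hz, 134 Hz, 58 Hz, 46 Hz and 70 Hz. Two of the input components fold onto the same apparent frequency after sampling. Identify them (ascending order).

46 Hz, 134 Hz

fs/2 = 22 Hz.
28 Hz > fs/2 = 22 Hz, folds to fs − 28 Hz = 16 Hz.
134 Hz mod fs = 2 Hz.
2 Hz ≤ fs/2 = 22 Hz, appears at 2 Hz.
58 Hz mod fs = 14 Hz.
14 Hz ≤ fs/2 = 22 Hz, appears at 14 Hz.
46 Hz mod fs = 2 Hz.
2 Hz ≤ fs/2 = 22 Hz, appears at 2 Hz.
70 Hz mod fs = 26 Hz.
26 Hz > fs/2 = 22 Hz, folds to fs − 26 Hz = 18 Hz.
46 Hz and 134 Hz both map to 2 Hz.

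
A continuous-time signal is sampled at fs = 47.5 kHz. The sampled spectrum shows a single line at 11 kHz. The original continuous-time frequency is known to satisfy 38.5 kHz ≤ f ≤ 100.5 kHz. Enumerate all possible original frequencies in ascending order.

Frequencies that alias to 11 kHz are k·fs ± 11 kHz for integer k ≥ 0.
k=0: 11 kHz.
k=1: 36.5 kHz, 58.5 kHz.
k=2: 84 kHz, 106 kHz.
k=3: 131.5 kHz, 153.5 kHz.
Within [38.5 kHz, 100.5 kHz]: 58.5 kHz, 84 kHz.

58.5 kHz, 84 kHz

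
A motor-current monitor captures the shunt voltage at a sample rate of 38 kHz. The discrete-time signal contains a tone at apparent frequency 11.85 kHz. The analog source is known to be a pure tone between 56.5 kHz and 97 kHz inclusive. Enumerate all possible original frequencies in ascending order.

Frequencies that alias to 11.85 kHz are k·fs ± 11.85 kHz for integer k ≥ 0.
k=0: 11.85 kHz.
k=1: 26.15 kHz, 49.85 kHz.
k=2: 64.15 kHz, 87.85 kHz.
k=3: 102.15 kHz, 125.85 kHz.
Within [56.5 kHz, 97 kHz]: 64.15 kHz, 87.85 kHz.

64.15 kHz, 87.85 kHz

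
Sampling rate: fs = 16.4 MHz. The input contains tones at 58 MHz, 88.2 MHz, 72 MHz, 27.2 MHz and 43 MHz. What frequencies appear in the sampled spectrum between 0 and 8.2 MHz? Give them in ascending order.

5.6 MHz, 6.2 MHz, 6.4 MHz, 7.6 MHz

fs/2 = 8.2 MHz.
58 MHz mod fs = 8.8 MHz.
8.8 MHz > fs/2 = 8.2 MHz, folds to fs − 8.8 MHz = 7.6 MHz.
88.2 MHz mod fs = 6.2 MHz.
6.2 MHz ≤ fs/2 = 8.2 MHz, appears at 6.2 MHz.
72 MHz mod fs = 6.4 MHz.
6.4 MHz ≤ fs/2 = 8.2 MHz, appears at 6.4 MHz.
27.2 MHz mod fs = 10.8 MHz.
10.8 MHz > fs/2 = 8.2 MHz, folds to fs − 10.8 MHz = 5.6 MHz.
43 MHz mod fs = 10.2 MHz.
10.2 MHz > fs/2 = 8.2 MHz, folds to fs − 10.2 MHz = 6.2 MHz.
Distinct values: {5.6 MHz, 6.2 MHz, 6.4 MHz, 7.6 MHz}.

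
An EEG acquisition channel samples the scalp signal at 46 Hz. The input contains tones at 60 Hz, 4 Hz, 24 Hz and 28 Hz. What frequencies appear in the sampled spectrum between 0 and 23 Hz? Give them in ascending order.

fs/2 = 23 Hz.
60 Hz mod fs = 14 Hz.
14 Hz ≤ fs/2 = 23 Hz, appears at 14 Hz.
4 Hz ≤ fs/2 = 23 Hz, passes unchanged.
24 Hz > fs/2 = 23 Hz, folds to fs − 24 Hz = 22 Hz.
28 Hz > fs/2 = 23 Hz, folds to fs − 28 Hz = 18 Hz.
Distinct values: {4 Hz, 14 Hz, 18 Hz, 22 Hz}.

4 Hz, 14 Hz, 18 Hz, 22 Hz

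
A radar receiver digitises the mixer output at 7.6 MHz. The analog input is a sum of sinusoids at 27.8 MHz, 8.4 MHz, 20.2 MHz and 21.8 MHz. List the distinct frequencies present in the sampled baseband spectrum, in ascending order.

fs/2 = 3.8 MHz.
27.8 MHz mod fs = 5 MHz.
5 MHz > fs/2 = 3.8 MHz, folds to fs − 5 MHz = 2.6 MHz.
8.4 MHz mod fs = 0.8 MHz.
0.8 MHz ≤ fs/2 = 3.8 MHz, appears at 0.8 MHz.
20.2 MHz mod fs = 5 MHz.
5 MHz > fs/2 = 3.8 MHz, folds to fs − 5 MHz = 2.6 MHz.
21.8 MHz mod fs = 6.6 MHz.
6.6 MHz > fs/2 = 3.8 MHz, folds to fs − 6.6 MHz = 1 MHz.
Distinct values: {0.8 MHz, 1 MHz, 2.6 MHz}.

0.8 MHz, 1 MHz, 2.6 MHz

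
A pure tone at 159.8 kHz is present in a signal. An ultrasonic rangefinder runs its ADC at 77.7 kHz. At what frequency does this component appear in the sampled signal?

4.4 kHz

159.8 kHz mod fs = 4.4 kHz.
4.4 kHz ≤ fs/2 = 38.85 kHz, appears at 4.4 kHz.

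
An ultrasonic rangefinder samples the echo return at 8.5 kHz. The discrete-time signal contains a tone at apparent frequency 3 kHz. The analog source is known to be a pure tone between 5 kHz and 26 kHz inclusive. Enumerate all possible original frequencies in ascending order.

5.5 kHz, 11.5 kHz, 14 kHz, 20 kHz, 22.5 kHz

Frequencies that alias to 3 kHz are k·fs ± 3 kHz for integer k ≥ 0.
k=0: 3 kHz.
k=1: 5.5 kHz, 11.5 kHz.
k=2: 14 kHz, 20 kHz.
k=3: 22.5 kHz, 28.5 kHz.
k=4: 31 kHz, 37 kHz.
Within [5 kHz, 26 kHz]: 5.5 kHz, 11.5 kHz, 14 kHz, 20 kHz, 22.5 kHz.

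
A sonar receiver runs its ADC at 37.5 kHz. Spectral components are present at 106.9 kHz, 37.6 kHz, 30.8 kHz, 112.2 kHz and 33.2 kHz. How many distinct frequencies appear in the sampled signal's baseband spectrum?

fs/2 = 18.75 kHz.
106.9 kHz mod fs = 31.9 kHz.
31.9 kHz > fs/2 = 18.75 kHz, folds to fs − 31.9 kHz = 5.6 kHz.
37.6 kHz mod fs = 0.1 kHz.
0.1 kHz ≤ fs/2 = 18.75 kHz, appears at 0.1 kHz.
30.8 kHz > fs/2 = 18.75 kHz, folds to fs − 30.8 kHz = 6.7 kHz.
112.2 kHz mod fs = 37.2 kHz.
37.2 kHz > fs/2 = 18.75 kHz, folds to fs − 37.2 kHz = 0.3 kHz.
33.2 kHz > fs/2 = 18.75 kHz, folds to fs − 33.2 kHz = 4.3 kHz.
Distinct values: {0.1 kHz, 0.3 kHz, 4.3 kHz, 5.6 kHz, 6.7 kHz} → 5.

5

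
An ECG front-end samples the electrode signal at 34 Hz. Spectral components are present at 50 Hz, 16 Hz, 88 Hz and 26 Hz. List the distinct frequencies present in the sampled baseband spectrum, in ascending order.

fs/2 = 17 Hz.
50 Hz mod fs = 16 Hz.
16 Hz ≤ fs/2 = 17 Hz, appears at 16 Hz.
16 Hz ≤ fs/2 = 17 Hz, passes unchanged.
88 Hz mod fs = 20 Hz.
20 Hz > fs/2 = 17 Hz, folds to fs − 20 Hz = 14 Hz.
26 Hz > fs/2 = 17 Hz, folds to fs − 26 Hz = 8 Hz.
Distinct values: {8 Hz, 14 Hz, 16 Hz}.

8 Hz, 14 Hz, 16 Hz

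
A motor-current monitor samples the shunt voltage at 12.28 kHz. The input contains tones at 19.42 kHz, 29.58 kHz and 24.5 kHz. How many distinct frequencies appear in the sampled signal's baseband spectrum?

3

fs/2 = 6.14 kHz.
19.42 kHz mod fs = 7.14 kHz.
7.14 kHz > fs/2 = 6.14 kHz, folds to fs − 7.14 kHz = 5.14 kHz.
29.58 kHz mod fs = 5.02 kHz.
5.02 kHz ≤ fs/2 = 6.14 kHz, appears at 5.02 kHz.
24.5 kHz mod fs = 12.22 kHz.
12.22 kHz > fs/2 = 6.14 kHz, folds to fs − 12.22 kHz = 0.06 kHz.
Distinct values: {0.06 kHz, 5.02 kHz, 5.14 kHz} → 3.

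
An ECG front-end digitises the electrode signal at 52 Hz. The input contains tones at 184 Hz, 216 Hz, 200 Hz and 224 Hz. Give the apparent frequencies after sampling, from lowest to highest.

8 Hz, 16 Hz, 24 Hz

fs/2 = 26 Hz.
184 Hz mod fs = 28 Hz.
28 Hz > fs/2 = 26 Hz, folds to fs − 28 Hz = 24 Hz.
216 Hz mod fs = 8 Hz.
8 Hz ≤ fs/2 = 26 Hz, appears at 8 Hz.
200 Hz mod fs = 44 Hz.
44 Hz > fs/2 = 26 Hz, folds to fs − 44 Hz = 8 Hz.
224 Hz mod fs = 16 Hz.
16 Hz ≤ fs/2 = 26 Hz, appears at 16 Hz.
Distinct values: {8 Hz, 16 Hz, 24 Hz}.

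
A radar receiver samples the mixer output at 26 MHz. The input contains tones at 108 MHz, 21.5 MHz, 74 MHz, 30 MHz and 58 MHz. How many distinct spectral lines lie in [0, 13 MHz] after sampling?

fs/2 = 13 MHz.
108 MHz mod fs = 4 MHz.
4 MHz ≤ fs/2 = 13 MHz, appears at 4 MHz.
21.5 MHz > fs/2 = 13 MHz, folds to fs − 21.5 MHz = 4.5 MHz.
74 MHz mod fs = 22 MHz.
22 MHz > fs/2 = 13 MHz, folds to fs − 22 MHz = 4 MHz.
30 MHz mod fs = 4 MHz.
4 MHz ≤ fs/2 = 13 MHz, appears at 4 MHz.
58 MHz mod fs = 6 MHz.
6 MHz ≤ fs/2 = 13 MHz, appears at 6 MHz.
Distinct values: {4 MHz, 4.5 MHz, 6 MHz} → 3.

3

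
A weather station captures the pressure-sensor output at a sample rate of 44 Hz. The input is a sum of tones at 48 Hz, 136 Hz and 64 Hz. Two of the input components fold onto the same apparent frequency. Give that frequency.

4 Hz

fs/2 = 22 Hz.
48 Hz mod fs = 4 Hz.
4 Hz ≤ fs/2 = 22 Hz, appears at 4 Hz.
136 Hz mod fs = 4 Hz.
4 Hz ≤ fs/2 = 22 Hz, appears at 4 Hz.
64 Hz mod fs = 20 Hz.
20 Hz ≤ fs/2 = 22 Hz, appears at 20 Hz.
48 Hz and 136 Hz both map to 4 Hz.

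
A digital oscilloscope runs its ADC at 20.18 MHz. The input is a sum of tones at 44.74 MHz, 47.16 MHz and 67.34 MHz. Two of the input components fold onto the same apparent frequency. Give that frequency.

fs/2 = 10.09 MHz.
44.74 MHz mod fs = 4.38 MHz.
4.38 MHz ≤ fs/2 = 10.09 MHz, appears at 4.38 MHz.
47.16 MHz mod fs = 6.8 MHz.
6.8 MHz ≤ fs/2 = 10.09 MHz, appears at 6.8 MHz.
67.34 MHz mod fs = 6.8 MHz.
6.8 MHz ≤ fs/2 = 10.09 MHz, appears at 6.8 MHz.
47.16 MHz and 67.34 MHz both map to 6.8 MHz.

6.8 MHz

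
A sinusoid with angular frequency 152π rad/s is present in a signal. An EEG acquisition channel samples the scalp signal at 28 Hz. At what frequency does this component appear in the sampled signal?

8 Hz

ω = 152π rad/s → f = ω/(2π) = 76 Hz.
76 Hz mod fs = 20 Hz.
20 Hz > fs/2 = 14 Hz, folds to fs − 20 Hz = 8 Hz.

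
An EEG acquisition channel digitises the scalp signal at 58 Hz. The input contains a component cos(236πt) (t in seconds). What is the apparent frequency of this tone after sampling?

ω = 236π rad/s → f = ω/(2π) = 118 Hz.
118 Hz mod fs = 2 Hz.
2 Hz ≤ fs/2 = 29 Hz, appears at 2 Hz.

2 Hz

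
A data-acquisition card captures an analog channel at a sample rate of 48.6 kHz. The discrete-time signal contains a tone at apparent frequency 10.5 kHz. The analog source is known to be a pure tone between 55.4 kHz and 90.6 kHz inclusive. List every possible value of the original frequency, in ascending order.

59.1 kHz, 86.7 kHz

Frequencies that alias to 10.5 kHz are k·fs ± 10.5 kHz for integer k ≥ 0.
k=0: 10.5 kHz.
k=1: 38.1 kHz, 59.1 kHz.
k=2: 86.7 kHz, 107.7 kHz.
k=3: 135.3 kHz, 156.3 kHz.
Within [55.4 kHz, 90.6 kHz]: 59.1 kHz, 86.7 kHz.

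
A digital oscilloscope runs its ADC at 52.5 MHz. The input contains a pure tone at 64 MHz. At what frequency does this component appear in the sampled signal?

64 MHz mod fs = 11.5 MHz.
11.5 MHz ≤ fs/2 = 26.25 MHz, appears at 11.5 MHz.

11.5 MHz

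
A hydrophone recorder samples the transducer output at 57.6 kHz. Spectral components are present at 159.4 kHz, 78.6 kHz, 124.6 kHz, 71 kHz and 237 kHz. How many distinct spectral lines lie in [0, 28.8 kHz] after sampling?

fs/2 = 28.8 kHz.
159.4 kHz mod fs = 44.2 kHz.
44.2 kHz > fs/2 = 28.8 kHz, folds to fs − 44.2 kHz = 13.4 kHz.
78.6 kHz mod fs = 21 kHz.
21 kHz ≤ fs/2 = 28.8 kHz, appears at 21 kHz.
124.6 kHz mod fs = 9.4 kHz.
9.4 kHz ≤ fs/2 = 28.8 kHz, appears at 9.4 kHz.
71 kHz mod fs = 13.4 kHz.
13.4 kHz ≤ fs/2 = 28.8 kHz, appears at 13.4 kHz.
237 kHz mod fs = 6.6 kHz.
6.6 kHz ≤ fs/2 = 28.8 kHz, appears at 6.6 kHz.
Distinct values: {6.6 kHz, 9.4 kHz, 13.4 kHz, 21 kHz} → 4.

4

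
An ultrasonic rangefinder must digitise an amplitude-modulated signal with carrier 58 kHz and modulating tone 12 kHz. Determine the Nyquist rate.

AM sidebands sit at fc ± fm = 46 kHz and 70 kHz.
Highest-frequency component: 70 kHz.
Nyquist rate = 2 × 70 kHz = 140 kHz.

140 kHz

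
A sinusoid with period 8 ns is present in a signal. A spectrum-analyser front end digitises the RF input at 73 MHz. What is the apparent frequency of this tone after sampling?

T = 8 ns → f = 1/T = 125 MHz.
125 MHz mod fs = 52 MHz.
52 MHz > fs/2 = 36.5 MHz, folds to fs − 52 MHz = 21 MHz.

21 MHz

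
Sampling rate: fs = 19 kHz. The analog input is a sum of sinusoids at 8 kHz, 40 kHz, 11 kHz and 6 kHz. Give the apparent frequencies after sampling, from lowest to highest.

2 kHz, 6 kHz, 8 kHz

fs/2 = 9.5 kHz.
8 kHz ≤ fs/2 = 9.5 kHz, passes unchanged.
40 kHz mod fs = 2 kHz.
2 kHz ≤ fs/2 = 9.5 kHz, appears at 2 kHz.
11 kHz > fs/2 = 9.5 kHz, folds to fs − 11 kHz = 8 kHz.
6 kHz ≤ fs/2 = 9.5 kHz, passes unchanged.
Distinct values: {2 kHz, 6 kHz, 8 kHz}.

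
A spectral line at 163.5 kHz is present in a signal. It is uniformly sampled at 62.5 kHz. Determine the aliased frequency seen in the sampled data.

24 kHz

163.5 kHz mod fs = 38.5 kHz.
38.5 kHz > fs/2 = 31.25 kHz, folds to fs − 38.5 kHz = 24 kHz.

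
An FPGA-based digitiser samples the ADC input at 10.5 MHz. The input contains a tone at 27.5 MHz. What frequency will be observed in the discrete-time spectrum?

27.5 MHz mod fs = 6.5 MHz.
6.5 MHz > fs/2 = 5.25 MHz, folds to fs − 6.5 MHz = 4 MHz.

4 MHz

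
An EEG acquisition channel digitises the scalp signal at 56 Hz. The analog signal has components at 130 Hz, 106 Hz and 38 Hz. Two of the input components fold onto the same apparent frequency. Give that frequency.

18 Hz

fs/2 = 28 Hz.
130 Hz mod fs = 18 Hz.
18 Hz ≤ fs/2 = 28 Hz, appears at 18 Hz.
106 Hz mod fs = 50 Hz.
50 Hz > fs/2 = 28 Hz, folds to fs − 50 Hz = 6 Hz.
38 Hz > fs/2 = 28 Hz, folds to fs − 38 Hz = 18 Hz.
38 Hz and 130 Hz both map to 18 Hz.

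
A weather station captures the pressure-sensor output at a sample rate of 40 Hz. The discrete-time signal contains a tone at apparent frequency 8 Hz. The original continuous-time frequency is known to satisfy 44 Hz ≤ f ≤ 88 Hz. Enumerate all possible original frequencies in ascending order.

48 Hz, 72 Hz, 88 Hz

Frequencies that alias to 8 Hz are k·fs ± 8 Hz for integer k ≥ 0.
k=0: 8 Hz.
k=1: 32 Hz, 48 Hz.
k=2: 72 Hz, 88 Hz.
k=3: 112 Hz, 128 Hz.
Within [44 Hz, 88 Hz]: 48 Hz, 72 Hz, 88 Hz.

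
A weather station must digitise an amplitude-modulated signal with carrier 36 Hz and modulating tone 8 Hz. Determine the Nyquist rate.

AM sidebands sit at fc ± fm = 28 Hz and 44 Hz.
Highest-frequency component: 44 Hz.
Nyquist rate = 2 × 44 Hz = 88 Hz.

88 Hz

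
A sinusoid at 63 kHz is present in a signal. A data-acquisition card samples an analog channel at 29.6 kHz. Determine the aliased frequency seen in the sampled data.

3.8 kHz

63 kHz mod fs = 3.8 kHz.
3.8 kHz ≤ fs/2 = 14.8 kHz, appears at 3.8 kHz.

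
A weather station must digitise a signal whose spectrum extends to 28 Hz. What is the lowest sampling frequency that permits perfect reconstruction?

56 Hz

Nyquist rate = 2 × 28 Hz = 56 Hz.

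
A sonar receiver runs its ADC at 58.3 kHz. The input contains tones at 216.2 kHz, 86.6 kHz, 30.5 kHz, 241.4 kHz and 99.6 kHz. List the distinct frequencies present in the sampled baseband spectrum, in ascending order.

fs/2 = 29.15 kHz.
216.2 kHz mod fs = 41.3 kHz.
41.3 kHz > fs/2 = 29.15 kHz, folds to fs − 41.3 kHz = 17 kHz.
86.6 kHz mod fs = 28.3 kHz.
28.3 kHz ≤ fs/2 = 29.15 kHz, appears at 28.3 kHz.
30.5 kHz > fs/2 = 29.15 kHz, folds to fs − 30.5 kHz = 27.8 kHz.
241.4 kHz mod fs = 8.2 kHz.
8.2 kHz ≤ fs/2 = 29.15 kHz, appears at 8.2 kHz.
99.6 kHz mod fs = 41.3 kHz.
41.3 kHz > fs/2 = 29.15 kHz, folds to fs − 41.3 kHz = 17 kHz.
Distinct values: {8.2 kHz, 17 kHz, 27.8 kHz, 28.3 kHz}.

8.2 kHz, 17 kHz, 27.8 kHz, 28.3 kHz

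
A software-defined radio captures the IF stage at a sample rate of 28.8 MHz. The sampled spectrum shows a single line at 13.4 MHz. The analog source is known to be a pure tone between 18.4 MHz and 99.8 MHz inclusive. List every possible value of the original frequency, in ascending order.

42.2 MHz, 44.2 MHz, 71 MHz, 73 MHz, 99.8 MHz

Frequencies that alias to 13.4 MHz are k·fs ± 13.4 MHz for integer k ≥ 0.
k=0: 13.4 MHz.
k=1: 15.4 MHz, 42.2 MHz.
k=2: 44.2 MHz, 71 MHz.
k=3: 73 MHz, 99.8 MHz.
k=4: 101.8 MHz, 128.6 MHz.
Within [18.4 MHz, 99.8 MHz]: 42.2 MHz, 44.2 MHz, 71 MHz, 73 MHz, 99.8 MHz.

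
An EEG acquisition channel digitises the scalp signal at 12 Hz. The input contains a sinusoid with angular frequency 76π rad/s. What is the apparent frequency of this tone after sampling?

2 Hz

ω = 76π rad/s → f = ω/(2π) = 38 Hz.
38 Hz mod fs = 2 Hz.
2 Hz ≤ fs/2 = 6 Hz, appears at 2 Hz.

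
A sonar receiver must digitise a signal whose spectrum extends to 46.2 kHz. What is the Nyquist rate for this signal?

Nyquist rate = 2 × 46.2 kHz = 92.4 kHz.

92.4 kHz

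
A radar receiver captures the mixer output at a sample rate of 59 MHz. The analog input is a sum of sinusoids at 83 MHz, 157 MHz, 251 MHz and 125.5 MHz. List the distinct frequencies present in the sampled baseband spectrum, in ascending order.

7.5 MHz, 15 MHz, 20 MHz, 24 MHz

fs/2 = 29.5 MHz.
83 MHz mod fs = 24 MHz.
24 MHz ≤ fs/2 = 29.5 MHz, appears at 24 MHz.
157 MHz mod fs = 39 MHz.
39 MHz > fs/2 = 29.5 MHz, folds to fs − 39 MHz = 20 MHz.
251 MHz mod fs = 15 MHz.
15 MHz ≤ fs/2 = 29.5 MHz, appears at 15 MHz.
125.5 MHz mod fs = 7.5 MHz.
7.5 MHz ≤ fs/2 = 29.5 MHz, appears at 7.5 MHz.
Distinct values: {7.5 MHz, 15 MHz, 20 MHz, 24 MHz}.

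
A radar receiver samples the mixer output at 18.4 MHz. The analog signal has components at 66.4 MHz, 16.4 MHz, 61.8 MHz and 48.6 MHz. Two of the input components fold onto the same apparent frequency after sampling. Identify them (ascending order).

48.6 MHz, 61.8 MHz

fs/2 = 9.2 MHz.
66.4 MHz mod fs = 11.2 MHz.
11.2 MHz > fs/2 = 9.2 MHz, folds to fs − 11.2 MHz = 7.2 MHz.
16.4 MHz > fs/2 = 9.2 MHz, folds to fs − 16.4 MHz = 2 MHz.
61.8 MHz mod fs = 6.6 MHz.
6.6 MHz ≤ fs/2 = 9.2 MHz, appears at 6.6 MHz.
48.6 MHz mod fs = 11.8 MHz.
11.8 MHz > fs/2 = 9.2 MHz, folds to fs − 11.8 MHz = 6.6 MHz.
48.6 MHz and 61.8 MHz both map to 6.6 MHz.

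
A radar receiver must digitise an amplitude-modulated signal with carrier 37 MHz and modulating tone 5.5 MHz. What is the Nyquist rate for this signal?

AM sidebands sit at fc ± fm = 31.5 MHz and 42.5 MHz.
Highest-frequency component: 42.5 MHz.
Nyquist rate = 2 × 42.5 MHz = 85 MHz.

85 MHz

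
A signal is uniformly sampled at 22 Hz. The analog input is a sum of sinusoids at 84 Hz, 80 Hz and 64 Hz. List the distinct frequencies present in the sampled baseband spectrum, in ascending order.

2 Hz, 4 Hz, 8 Hz

fs/2 = 11 Hz.
84 Hz mod fs = 18 Hz.
18 Hz > fs/2 = 11 Hz, folds to fs − 18 Hz = 4 Hz.
80 Hz mod fs = 14 Hz.
14 Hz > fs/2 = 11 Hz, folds to fs − 14 Hz = 8 Hz.
64 Hz mod fs = 20 Hz.
20 Hz > fs/2 = 11 Hz, folds to fs − 20 Hz = 2 Hz.
Distinct values: {2 Hz, 4 Hz, 8 Hz}.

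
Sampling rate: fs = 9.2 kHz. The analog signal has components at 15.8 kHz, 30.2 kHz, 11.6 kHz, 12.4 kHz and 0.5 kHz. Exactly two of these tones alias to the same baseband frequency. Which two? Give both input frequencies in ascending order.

15.8 kHz, 30.2 kHz

fs/2 = 4.6 kHz.
15.8 kHz mod fs = 6.6 kHz.
6.6 kHz > fs/2 = 4.6 kHz, folds to fs − 6.6 kHz = 2.6 kHz.
30.2 kHz mod fs = 2.6 kHz.
2.6 kHz ≤ fs/2 = 4.6 kHz, appears at 2.6 kHz.
11.6 kHz mod fs = 2.4 kHz.
2.4 kHz ≤ fs/2 = 4.6 kHz, appears at 2.4 kHz.
12.4 kHz mod fs = 3.2 kHz.
3.2 kHz ≤ fs/2 = 4.6 kHz, appears at 3.2 kHz.
0.5 kHz ≤ fs/2 = 4.6 kHz, passes unchanged.
15.8 kHz and 30.2 kHz both map to 2.6 kHz.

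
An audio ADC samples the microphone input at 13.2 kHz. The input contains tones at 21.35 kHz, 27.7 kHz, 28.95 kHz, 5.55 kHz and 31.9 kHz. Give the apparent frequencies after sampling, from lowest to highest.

fs/2 = 6.6 kHz.
21.35 kHz mod fs = 8.15 kHz.
8.15 kHz > fs/2 = 6.6 kHz, folds to fs − 8.15 kHz = 5.05 kHz.
27.7 kHz mod fs = 1.3 kHz.
1.3 kHz ≤ fs/2 = 6.6 kHz, appears at 1.3 kHz.
28.95 kHz mod fs = 2.55 kHz.
2.55 kHz ≤ fs/2 = 6.6 kHz, appears at 2.55 kHz.
5.55 kHz ≤ fs/2 = 6.6 kHz, passes unchanged.
31.9 kHz mod fs = 5.5 kHz.
5.5 kHz ≤ fs/2 = 6.6 kHz, appears at 5.5 kHz.
Distinct values: {1.3 kHz, 2.55 kHz, 5.05 kHz, 5.5 kHz, 5.55 kHz}.

1.3 kHz, 2.55 kHz, 5.05 kHz, 5.5 kHz, 5.55 kHz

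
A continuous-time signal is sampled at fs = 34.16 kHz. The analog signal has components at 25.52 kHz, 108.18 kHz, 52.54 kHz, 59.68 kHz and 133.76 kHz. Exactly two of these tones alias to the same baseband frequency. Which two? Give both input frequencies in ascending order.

fs/2 = 17.08 kHz.
25.52 kHz > fs/2 = 17.08 kHz, folds to fs − 25.52 kHz = 8.64 kHz.
108.18 kHz mod fs = 5.7 kHz.
5.7 kHz ≤ fs/2 = 17.08 kHz, appears at 5.7 kHz.
52.54 kHz mod fs = 18.38 kHz.
18.38 kHz > fs/2 = 17.08 kHz, folds to fs − 18.38 kHz = 15.78 kHz.
59.68 kHz mod fs = 25.52 kHz.
25.52 kHz > fs/2 = 17.08 kHz, folds to fs − 25.52 kHz = 8.64 kHz.
133.76 kHz mod fs = 31.28 kHz.
31.28 kHz > fs/2 = 17.08 kHz, folds to fs − 31.28 kHz = 2.88 kHz.
25.52 kHz and 59.68 kHz both map to 8.64 kHz.

25.52 kHz, 59.68 kHz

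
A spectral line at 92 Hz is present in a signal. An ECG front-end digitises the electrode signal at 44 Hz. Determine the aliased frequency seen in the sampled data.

92 Hz mod fs = 4 Hz.
4 Hz ≤ fs/2 = 22 Hz, appears at 4 Hz.

4 Hz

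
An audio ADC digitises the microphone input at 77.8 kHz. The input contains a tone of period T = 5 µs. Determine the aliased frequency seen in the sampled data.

T = 5 µs → f = 1/T = 200 kHz.
200 kHz mod fs = 44.4 kHz.
44.4 kHz > fs/2 = 38.9 kHz, folds to fs − 44.4 kHz = 33.4 kHz.

33.4 kHz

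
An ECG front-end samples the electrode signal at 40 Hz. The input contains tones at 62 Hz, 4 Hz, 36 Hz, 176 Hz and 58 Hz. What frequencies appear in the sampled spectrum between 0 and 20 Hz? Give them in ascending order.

fs/2 = 20 Hz.
62 Hz mod fs = 22 Hz.
22 Hz > fs/2 = 20 Hz, folds to fs − 22 Hz = 18 Hz.
4 Hz ≤ fs/2 = 20 Hz, passes unchanged.
36 Hz > fs/2 = 20 Hz, folds to fs − 36 Hz = 4 Hz.
176 Hz mod fs = 16 Hz.
16 Hz ≤ fs/2 = 20 Hz, appears at 16 Hz.
58 Hz mod fs = 18 Hz.
18 Hz ≤ fs/2 = 20 Hz, appears at 18 Hz.
Distinct values: {4 Hz, 16 Hz, 18 Hz}.

4 Hz, 16 Hz, 18 Hz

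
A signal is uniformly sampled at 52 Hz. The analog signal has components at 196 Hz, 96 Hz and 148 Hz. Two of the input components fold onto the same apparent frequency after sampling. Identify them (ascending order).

fs/2 = 26 Hz.
196 Hz mod fs = 40 Hz.
40 Hz > fs/2 = 26 Hz, folds to fs − 40 Hz = 12 Hz.
96 Hz mod fs = 44 Hz.
44 Hz > fs/2 = 26 Hz, folds to fs − 44 Hz = 8 Hz.
148 Hz mod fs = 44 Hz.
44 Hz > fs/2 = 26 Hz, folds to fs − 44 Hz = 8 Hz.
96 Hz and 148 Hz both map to 8 Hz.

96 Hz, 148 Hz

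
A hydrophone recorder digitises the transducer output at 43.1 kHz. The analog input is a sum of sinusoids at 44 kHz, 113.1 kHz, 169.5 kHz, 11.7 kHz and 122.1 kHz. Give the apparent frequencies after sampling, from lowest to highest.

0.9 kHz, 2.9 kHz, 7.2 kHz, 11.7 kHz, 16.2 kHz

fs/2 = 21.55 kHz.
44 kHz mod fs = 0.9 kHz.
0.9 kHz ≤ fs/2 = 21.55 kHz, appears at 0.9 kHz.
113.1 kHz mod fs = 26.9 kHz.
26.9 kHz > fs/2 = 21.55 kHz, folds to fs − 26.9 kHz = 16.2 kHz.
169.5 kHz mod fs = 40.2 kHz.
40.2 kHz > fs/2 = 21.55 kHz, folds to fs − 40.2 kHz = 2.9 kHz.
11.7 kHz ≤ fs/2 = 21.55 kHz, passes unchanged.
122.1 kHz mod fs = 35.9 kHz.
35.9 kHz > fs/2 = 21.55 kHz, folds to fs − 35.9 kHz = 7.2 kHz.
Distinct values: {0.9 kHz, 2.9 kHz, 7.2 kHz, 11.7 kHz, 16.2 kHz}.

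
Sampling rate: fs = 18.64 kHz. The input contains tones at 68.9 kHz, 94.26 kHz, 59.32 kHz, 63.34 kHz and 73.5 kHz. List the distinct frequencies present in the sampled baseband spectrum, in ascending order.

1.06 kHz, 3.4 kHz, 5.66 kHz, 7.42 kHz

fs/2 = 9.32 kHz.
68.9 kHz mod fs = 12.98 kHz.
12.98 kHz > fs/2 = 9.32 kHz, folds to fs − 12.98 kHz = 5.66 kHz.
94.26 kHz mod fs = 1.06 kHz.
1.06 kHz ≤ fs/2 = 9.32 kHz, appears at 1.06 kHz.
59.32 kHz mod fs = 3.4 kHz.
3.4 kHz ≤ fs/2 = 9.32 kHz, appears at 3.4 kHz.
63.34 kHz mod fs = 7.42 kHz.
7.42 kHz ≤ fs/2 = 9.32 kHz, appears at 7.42 kHz.
73.5 kHz mod fs = 17.58 kHz.
17.58 kHz > fs/2 = 9.32 kHz, folds to fs − 17.58 kHz = 1.06 kHz.
Distinct values: {1.06 kHz, 3.4 kHz, 5.66 kHz, 7.42 kHz}.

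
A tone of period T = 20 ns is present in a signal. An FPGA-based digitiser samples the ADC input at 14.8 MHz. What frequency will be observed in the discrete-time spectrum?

5.6 MHz

T = 20 ns → f = 1/T = 50 MHz.
50 MHz mod fs = 5.6 MHz.
5.6 MHz ≤ fs/2 = 7.4 MHz, appears at 5.6 MHz.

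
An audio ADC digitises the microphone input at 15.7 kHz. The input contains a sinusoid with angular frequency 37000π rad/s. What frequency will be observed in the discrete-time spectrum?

ω = 37000π rad/s → f = ω/(2π) = 18500 Hz = 18.5 kHz.
18.5 kHz mod fs = 2.8 kHz.
2.8 kHz ≤ fs/2 = 7.85 kHz, appears at 2.8 kHz.

2.8 kHz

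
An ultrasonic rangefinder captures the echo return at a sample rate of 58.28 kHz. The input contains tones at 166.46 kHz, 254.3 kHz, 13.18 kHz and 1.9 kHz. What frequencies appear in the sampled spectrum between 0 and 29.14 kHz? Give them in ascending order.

fs/2 = 29.14 kHz.
166.46 kHz mod fs = 49.9 kHz.
49.9 kHz > fs/2 = 29.14 kHz, folds to fs − 49.9 kHz = 8.38 kHz.
254.3 kHz mod fs = 21.18 kHz.
21.18 kHz ≤ fs/2 = 29.14 kHz, appears at 21.18 kHz.
13.18 kHz ≤ fs/2 = 29.14 kHz, passes unchanged.
1.9 kHz ≤ fs/2 = 29.14 kHz, passes unchanged.
Distinct values: {1.9 kHz, 8.38 kHz, 13.18 kHz, 21.18 kHz}.

1.9 kHz, 8.38 kHz, 13.18 kHz, 21.18 kHz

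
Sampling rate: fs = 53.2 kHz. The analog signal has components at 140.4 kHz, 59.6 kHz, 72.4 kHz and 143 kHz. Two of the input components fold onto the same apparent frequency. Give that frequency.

fs/2 = 26.6 kHz.
140.4 kHz mod fs = 34 kHz.
34 kHz > fs/2 = 26.6 kHz, folds to fs − 34 kHz = 19.2 kHz.
59.6 kHz mod fs = 6.4 kHz.
6.4 kHz ≤ fs/2 = 26.6 kHz, appears at 6.4 kHz.
72.4 kHz mod fs = 19.2 kHz.
19.2 kHz ≤ fs/2 = 26.6 kHz, appears at 19.2 kHz.
143 kHz mod fs = 36.6 kHz.
36.6 kHz > fs/2 = 26.6 kHz, folds to fs − 36.6 kHz = 16.6 kHz.
72.4 kHz and 140.4 kHz both map to 19.2 kHz.

19.2 kHz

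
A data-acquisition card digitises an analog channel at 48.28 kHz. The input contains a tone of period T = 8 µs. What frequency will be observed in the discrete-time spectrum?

T = 8 µs → f = 1/T = 125 kHz.
125 kHz mod fs = 28.44 kHz.
28.44 kHz > fs/2 = 24.14 kHz, folds to fs − 28.44 kHz = 19.84 kHz.

19.84 kHz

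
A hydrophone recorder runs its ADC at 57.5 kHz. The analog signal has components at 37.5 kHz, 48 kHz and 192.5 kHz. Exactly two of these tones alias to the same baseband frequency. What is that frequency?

fs/2 = 28.75 kHz.
37.5 kHz > fs/2 = 28.75 kHz, folds to fs − 37.5 kHz = 20 kHz.
48 kHz > fs/2 = 28.75 kHz, folds to fs − 48 kHz = 9.5 kHz.
192.5 kHz mod fs = 20 kHz.
20 kHz ≤ fs/2 = 28.75 kHz, appears at 20 kHz.
37.5 kHz and 192.5 kHz both map to 20 kHz.

20 kHz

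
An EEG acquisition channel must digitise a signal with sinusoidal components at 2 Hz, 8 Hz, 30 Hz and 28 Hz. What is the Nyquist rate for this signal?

Highest-frequency component: 30 Hz.
Nyquist rate = 2 × 30 Hz = 60 Hz.

60 Hz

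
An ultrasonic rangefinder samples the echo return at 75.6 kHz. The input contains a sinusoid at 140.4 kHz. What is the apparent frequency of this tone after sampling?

140.4 kHz mod fs = 64.8 kHz.
64.8 kHz > fs/2 = 37.8 kHz, folds to fs − 64.8 kHz = 10.8 kHz.

10.8 kHz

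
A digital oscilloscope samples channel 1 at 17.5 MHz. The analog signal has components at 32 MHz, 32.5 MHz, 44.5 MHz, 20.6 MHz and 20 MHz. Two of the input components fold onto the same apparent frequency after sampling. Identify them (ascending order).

20 MHz, 32.5 MHz

fs/2 = 8.75 MHz.
32 MHz mod fs = 14.5 MHz.
14.5 MHz > fs/2 = 8.75 MHz, folds to fs − 14.5 MHz = 3 MHz.
32.5 MHz mod fs = 15 MHz.
15 MHz > fs/2 = 8.75 MHz, folds to fs − 15 MHz = 2.5 MHz.
44.5 MHz mod fs = 9.5 MHz.
9.5 MHz > fs/2 = 8.75 MHz, folds to fs − 9.5 MHz = 8 MHz.
20.6 MHz mod fs = 3.1 MHz.
3.1 MHz ≤ fs/2 = 8.75 MHz, appears at 3.1 MHz.
20 MHz mod fs = 2.5 MHz.
2.5 MHz ≤ fs/2 = 8.75 MHz, appears at 2.5 MHz.
20 MHz and 32.5 MHz both map to 2.5 MHz.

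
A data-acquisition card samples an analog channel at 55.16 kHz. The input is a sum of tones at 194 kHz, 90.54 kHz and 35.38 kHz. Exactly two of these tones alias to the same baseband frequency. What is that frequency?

fs/2 = 27.58 kHz.
194 kHz mod fs = 28.52 kHz.
28.52 kHz > fs/2 = 27.58 kHz, folds to fs − 28.52 kHz = 26.64 kHz.
90.54 kHz mod fs = 35.38 kHz.
35.38 kHz > fs/2 = 27.58 kHz, folds to fs − 35.38 kHz = 19.78 kHz.
35.38 kHz > fs/2 = 27.58 kHz, folds to fs − 35.38 kHz = 19.78 kHz.
35.38 kHz and 90.54 kHz both map to 19.78 kHz.

19.78 kHz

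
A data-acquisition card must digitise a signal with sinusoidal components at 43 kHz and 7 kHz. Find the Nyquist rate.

86 kHz

Highest-frequency component: 43 kHz.
Nyquist rate = 2 × 43 kHz = 86 kHz.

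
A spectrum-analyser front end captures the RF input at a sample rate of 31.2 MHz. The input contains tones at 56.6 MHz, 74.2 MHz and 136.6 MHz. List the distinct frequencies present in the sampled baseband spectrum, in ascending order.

5.8 MHz, 11.8 MHz

fs/2 = 15.6 MHz.
56.6 MHz mod fs = 25.4 MHz.
25.4 MHz > fs/2 = 15.6 MHz, folds to fs − 25.4 MHz = 5.8 MHz.
74.2 MHz mod fs = 11.8 MHz.
11.8 MHz ≤ fs/2 = 15.6 MHz, appears at 11.8 MHz.
136.6 MHz mod fs = 11.8 MHz.
11.8 MHz ≤ fs/2 = 15.6 MHz, appears at 11.8 MHz.
Distinct values: {5.8 MHz, 11.8 MHz}.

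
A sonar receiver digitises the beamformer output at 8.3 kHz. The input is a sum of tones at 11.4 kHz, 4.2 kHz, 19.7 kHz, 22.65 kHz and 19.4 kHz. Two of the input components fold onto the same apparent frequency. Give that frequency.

fs/2 = 4.15 kHz.
11.4 kHz mod fs = 3.1 kHz.
3.1 kHz ≤ fs/2 = 4.15 kHz, appears at 3.1 kHz.
4.2 kHz > fs/2 = 4.15 kHz, folds to fs − 4.2 kHz = 4.1 kHz.
19.7 kHz mod fs = 3.1 kHz.
3.1 kHz ≤ fs/2 = 4.15 kHz, appears at 3.1 kHz.
22.65 kHz mod fs = 6.05 kHz.
6.05 kHz > fs/2 = 4.15 kHz, folds to fs − 6.05 kHz = 2.25 kHz.
19.4 kHz mod fs = 2.8 kHz.
2.8 kHz ≤ fs/2 = 4.15 kHz, appears at 2.8 kHz.
11.4 kHz and 19.7 kHz both map to 3.1 kHz.

3.1 kHz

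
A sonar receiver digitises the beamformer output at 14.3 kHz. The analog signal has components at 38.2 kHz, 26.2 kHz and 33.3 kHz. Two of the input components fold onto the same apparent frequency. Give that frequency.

4.7 kHz

fs/2 = 7.15 kHz.
38.2 kHz mod fs = 9.6 kHz.
9.6 kHz > fs/2 = 7.15 kHz, folds to fs − 9.6 kHz = 4.7 kHz.
26.2 kHz mod fs = 11.9 kHz.
11.9 kHz > fs/2 = 7.15 kHz, folds to fs − 11.9 kHz = 2.4 kHz.
33.3 kHz mod fs = 4.7 kHz.
4.7 kHz ≤ fs/2 = 7.15 kHz, appears at 4.7 kHz.
33.3 kHz and 38.2 kHz both map to 4.7 kHz.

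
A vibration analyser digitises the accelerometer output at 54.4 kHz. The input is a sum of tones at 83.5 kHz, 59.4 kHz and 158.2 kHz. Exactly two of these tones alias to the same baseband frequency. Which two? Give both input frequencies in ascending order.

59.4 kHz, 158.2 kHz

fs/2 = 27.2 kHz.
83.5 kHz mod fs = 29.1 kHz.
29.1 kHz > fs/2 = 27.2 kHz, folds to fs − 29.1 kHz = 25.3 kHz.
59.4 kHz mod fs = 5 kHz.
5 kHz ≤ fs/2 = 27.2 kHz, appears at 5 kHz.
158.2 kHz mod fs = 49.4 kHz.
49.4 kHz > fs/2 = 27.2 kHz, folds to fs − 49.4 kHz = 5 kHz.
59.4 kHz and 158.2 kHz both map to 5 kHz.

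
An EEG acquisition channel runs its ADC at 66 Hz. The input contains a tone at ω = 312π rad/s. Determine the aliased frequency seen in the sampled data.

ω = 312π rad/s → f = ω/(2π) = 156 Hz.
156 Hz mod fs = 24 Hz.
24 Hz ≤ fs/2 = 33 Hz, appears at 24 Hz.

24 Hz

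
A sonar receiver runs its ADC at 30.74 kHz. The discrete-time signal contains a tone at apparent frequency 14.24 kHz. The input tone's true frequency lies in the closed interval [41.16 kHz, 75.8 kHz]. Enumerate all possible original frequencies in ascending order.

44.98 kHz, 47.24 kHz, 75.72 kHz

Frequencies that alias to 14.24 kHz are k·fs ± 14.24 kHz for integer k ≥ 0.
k=0: 14.24 kHz.
k=1: 16.5 kHz, 44.98 kHz.
k=2: 47.24 kHz, 75.72 kHz.
k=3: 77.98 kHz, 106.46 kHz.
Within [41.16 kHz, 75.8 kHz]: 44.98 kHz, 47.24 kHz, 75.72 kHz.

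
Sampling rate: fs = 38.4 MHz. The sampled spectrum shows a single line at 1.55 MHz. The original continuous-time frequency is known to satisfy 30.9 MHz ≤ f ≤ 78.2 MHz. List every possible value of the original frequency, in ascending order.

36.85 MHz, 39.95 MHz, 75.25 MHz

Frequencies that alias to 1.55 MHz are k·fs ± 1.55 MHz for integer k ≥ 0.
k=0: 1.55 MHz.
k=1: 36.85 MHz, 39.95 MHz.
k=2: 75.25 MHz, 78.35 MHz.
k=3: 113.65 MHz, 116.75 MHz.
Within [30.9 MHz, 78.2 MHz]: 36.85 MHz, 39.95 MHz, 75.25 MHz.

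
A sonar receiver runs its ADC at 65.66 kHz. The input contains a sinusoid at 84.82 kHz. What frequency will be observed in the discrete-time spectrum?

84.82 kHz mod fs = 19.16 kHz.
19.16 kHz ≤ fs/2 = 32.83 kHz, appears at 19.16 kHz.

19.16 kHz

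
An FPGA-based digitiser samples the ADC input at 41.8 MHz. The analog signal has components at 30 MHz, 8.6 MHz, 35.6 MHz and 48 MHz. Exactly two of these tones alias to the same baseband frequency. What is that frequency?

6.2 MHz

fs/2 = 20.9 MHz.
30 MHz > fs/2 = 20.9 MHz, folds to fs − 30 MHz = 11.8 MHz.
8.6 MHz ≤ fs/2 = 20.9 MHz, passes unchanged.
35.6 MHz > fs/2 = 20.9 MHz, folds to fs − 35.6 MHz = 6.2 MHz.
48 MHz mod fs = 6.2 MHz.
6.2 MHz ≤ fs/2 = 20.9 MHz, appears at 6.2 MHz.
35.6 MHz and 48 MHz both map to 6.2 MHz.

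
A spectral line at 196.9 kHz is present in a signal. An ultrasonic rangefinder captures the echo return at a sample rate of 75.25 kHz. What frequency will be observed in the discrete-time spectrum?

28.85 kHz

196.9 kHz mod fs = 46.4 kHz.
46.4 kHz > fs/2 = 37.625 kHz, folds to fs − 46.4 kHz = 28.85 kHz.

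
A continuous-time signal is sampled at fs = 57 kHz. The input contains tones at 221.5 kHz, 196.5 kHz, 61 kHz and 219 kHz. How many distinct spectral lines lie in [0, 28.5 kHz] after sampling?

4

fs/2 = 28.5 kHz.
221.5 kHz mod fs = 50.5 kHz.
50.5 kHz > fs/2 = 28.5 kHz, folds to fs − 50.5 kHz = 6.5 kHz.
196.5 kHz mod fs = 25.5 kHz.
25.5 kHz ≤ fs/2 = 28.5 kHz, appears at 25.5 kHz.
61 kHz mod fs = 4 kHz.
4 kHz ≤ fs/2 = 28.5 kHz, appears at 4 kHz.
219 kHz mod fs = 48 kHz.
48 kHz > fs/2 = 28.5 kHz, folds to fs − 48 kHz = 9 kHz.
Distinct values: {4 kHz, 6.5 kHz, 9 kHz, 25.5 kHz} → 4.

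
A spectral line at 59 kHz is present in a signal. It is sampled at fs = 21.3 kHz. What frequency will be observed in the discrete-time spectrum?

59 kHz mod fs = 16.4 kHz.
16.4 kHz > fs/2 = 10.65 kHz, folds to fs − 16.4 kHz = 4.9 kHz.

4.9 kHz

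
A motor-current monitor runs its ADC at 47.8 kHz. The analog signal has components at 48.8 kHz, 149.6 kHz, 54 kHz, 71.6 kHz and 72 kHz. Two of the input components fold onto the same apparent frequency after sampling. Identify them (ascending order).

fs/2 = 23.9 kHz.
48.8 kHz mod fs = 1 kHz.
1 kHz ≤ fs/2 = 23.9 kHz, appears at 1 kHz.
149.6 kHz mod fs = 6.2 kHz.
6.2 kHz ≤ fs/2 = 23.9 kHz, appears at 6.2 kHz.
54 kHz mod fs = 6.2 kHz.
6.2 kHz ≤ fs/2 = 23.9 kHz, appears at 6.2 kHz.
71.6 kHz mod fs = 23.8 kHz.
23.8 kHz ≤ fs/2 = 23.9 kHz, appears at 23.8 kHz.
72 kHz mod fs = 24.2 kHz.
24.2 kHz > fs/2 = 23.9 kHz, folds to fs − 24.2 kHz = 23.6 kHz.
54 kHz and 149.6 kHz both map to 6.2 kHz.

54 kHz, 149.6 kHz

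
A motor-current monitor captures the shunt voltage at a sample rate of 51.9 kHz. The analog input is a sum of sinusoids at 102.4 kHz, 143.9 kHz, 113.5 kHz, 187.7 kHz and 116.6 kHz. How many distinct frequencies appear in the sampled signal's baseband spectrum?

5

fs/2 = 25.95 kHz.
102.4 kHz mod fs = 50.5 kHz.
50.5 kHz > fs/2 = 25.95 kHz, folds to fs − 50.5 kHz = 1.4 kHz.
143.9 kHz mod fs = 40.1 kHz.
40.1 kHz > fs/2 = 25.95 kHz, folds to fs − 40.1 kHz = 11.8 kHz.
113.5 kHz mod fs = 9.7 kHz.
9.7 kHz ≤ fs/2 = 25.95 kHz, appears at 9.7 kHz.
187.7 kHz mod fs = 32 kHz.
32 kHz > fs/2 = 25.95 kHz, folds to fs − 32 kHz = 19.9 kHz.
116.6 kHz mod fs = 12.8 kHz.
12.8 kHz ≤ fs/2 = 25.95 kHz, appears at 12.8 kHz.
Distinct values: {1.4 kHz, 9.7 kHz, 11.8 kHz, 12.8 kHz, 19.9 kHz} → 5.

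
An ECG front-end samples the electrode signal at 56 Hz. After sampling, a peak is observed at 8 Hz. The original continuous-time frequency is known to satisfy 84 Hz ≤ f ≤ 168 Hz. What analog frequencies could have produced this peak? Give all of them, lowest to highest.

Frequencies that alias to 8 Hz are k·fs ± 8 Hz for integer k ≥ 0.
k=0: 8 Hz.
k=1: 48 Hz, 64 Hz.
k=2: 104 Hz, 120 Hz.
k=3: 160 Hz, 176 Hz.
k=4: 216 Hz, 232 Hz.
Within [84 Hz, 168 Hz]: 104 Hz, 120 Hz, 160 Hz.

104 Hz, 120 Hz, 160 Hz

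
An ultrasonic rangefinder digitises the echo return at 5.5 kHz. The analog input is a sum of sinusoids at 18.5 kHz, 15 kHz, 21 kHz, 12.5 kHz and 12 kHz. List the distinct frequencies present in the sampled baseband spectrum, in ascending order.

1 kHz, 1.5 kHz, 2 kHz

fs/2 = 2.75 kHz.
18.5 kHz mod fs = 2 kHz.
2 kHz ≤ fs/2 = 2.75 kHz, appears at 2 kHz.
15 kHz mod fs = 4 kHz.
4 kHz > fs/2 = 2.75 kHz, folds to fs − 4 kHz = 1.5 kHz.
21 kHz mod fs = 4.5 kHz.
4.5 kHz > fs/2 = 2.75 kHz, folds to fs − 4.5 kHz = 1 kHz.
12.5 kHz mod fs = 1.5 kHz.
1.5 kHz ≤ fs/2 = 2.75 kHz, appears at 1.5 kHz.
12 kHz mod fs = 1 kHz.
1 kHz ≤ fs/2 = 2.75 kHz, appears at 1 kHz.
Distinct values: {1 kHz, 1.5 kHz, 2 kHz}.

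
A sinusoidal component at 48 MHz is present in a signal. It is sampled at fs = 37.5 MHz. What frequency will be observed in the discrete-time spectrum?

48 MHz mod fs = 10.5 MHz.
10.5 MHz ≤ fs/2 = 18.75 MHz, appears at 10.5 MHz.

10.5 MHz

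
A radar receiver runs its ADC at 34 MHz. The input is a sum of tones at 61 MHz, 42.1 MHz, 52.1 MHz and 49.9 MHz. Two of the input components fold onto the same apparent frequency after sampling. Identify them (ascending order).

49.9 MHz, 52.1 MHz

fs/2 = 17 MHz.
61 MHz mod fs = 27 MHz.
27 MHz > fs/2 = 17 MHz, folds to fs − 27 MHz = 7 MHz.
42.1 MHz mod fs = 8.1 MHz.
8.1 MHz ≤ fs/2 = 17 MHz, appears at 8.1 MHz.
52.1 MHz mod fs = 18.1 MHz.
18.1 MHz > fs/2 = 17 MHz, folds to fs − 18.1 MHz = 15.9 MHz.
49.9 MHz mod fs = 15.9 MHz.
15.9 MHz ≤ fs/2 = 17 MHz, appears at 15.9 MHz.
49.9 MHz and 52.1 MHz both map to 15.9 MHz.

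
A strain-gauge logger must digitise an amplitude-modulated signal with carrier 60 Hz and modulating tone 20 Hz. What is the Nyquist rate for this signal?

160 Hz

AM sidebands sit at fc ± fm = 40 Hz and 80 Hz.
Highest-frequency component: 80 Hz.
Nyquist rate = 2 × 80 Hz = 160 Hz.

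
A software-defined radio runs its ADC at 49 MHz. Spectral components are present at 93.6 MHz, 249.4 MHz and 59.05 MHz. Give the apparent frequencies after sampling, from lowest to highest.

4.4 MHz, 10.05 MHz

fs/2 = 24.5 MHz.
93.6 MHz mod fs = 44.6 MHz.
44.6 MHz > fs/2 = 24.5 MHz, folds to fs − 44.6 MHz = 4.4 MHz.
249.4 MHz mod fs = 4.4 MHz.
4.4 MHz ≤ fs/2 = 24.5 MHz, appears at 4.4 MHz.
59.05 MHz mod fs = 10.05 MHz.
10.05 MHz ≤ fs/2 = 24.5 MHz, appears at 10.05 MHz.
Distinct values: {4.4 MHz, 10.05 MHz}.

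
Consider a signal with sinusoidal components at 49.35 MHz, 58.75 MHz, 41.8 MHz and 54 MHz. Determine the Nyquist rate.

117.5 MHz

Highest-frequency component: 58.75 MHz.
Nyquist rate = 2 × 58.75 MHz = 117.5 MHz.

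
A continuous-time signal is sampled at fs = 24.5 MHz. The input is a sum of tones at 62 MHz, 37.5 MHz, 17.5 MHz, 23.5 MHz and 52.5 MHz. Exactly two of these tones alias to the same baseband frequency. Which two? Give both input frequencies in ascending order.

fs/2 = 12.25 MHz.
62 MHz mod fs = 13 MHz.
13 MHz > fs/2 = 12.25 MHz, folds to fs − 13 MHz = 11.5 MHz.
37.5 MHz mod fs = 13 MHz.
13 MHz > fs/2 = 12.25 MHz, folds to fs − 13 MHz = 11.5 MHz.
17.5 MHz > fs/2 = 12.25 MHz, folds to fs − 17.5 MHz = 7 MHz.
23.5 MHz > fs/2 = 12.25 MHz, folds to fs − 23.5 MHz = 1 MHz.
52.5 MHz mod fs = 3.5 MHz.
3.5 MHz ≤ fs/2 = 12.25 MHz, appears at 3.5 MHz.
37.5 MHz and 62 MHz both map to 11.5 MHz.

37.5 MHz, 62 MHz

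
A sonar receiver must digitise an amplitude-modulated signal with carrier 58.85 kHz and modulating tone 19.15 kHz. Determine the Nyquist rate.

AM sidebands sit at fc ± fm = 39.7 kHz and 78 kHz.
Highest-frequency component: 78 kHz.
Nyquist rate = 2 × 78 kHz = 156 kHz.

156 kHz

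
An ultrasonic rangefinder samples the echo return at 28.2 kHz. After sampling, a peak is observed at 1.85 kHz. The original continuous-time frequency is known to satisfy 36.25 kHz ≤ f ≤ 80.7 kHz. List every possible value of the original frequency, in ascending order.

Frequencies that alias to 1.85 kHz are k·fs ± 1.85 kHz for integer k ≥ 0.
k=0: 1.85 kHz.
k=1: 26.35 kHz, 30.05 kHz.
k=2: 54.55 kHz, 58.25 kHz.
k=3: 82.75 kHz, 86.45 kHz.
Within [36.25 kHz, 80.7 kHz]: 54.55 kHz, 58.25 kHz.

54.55 kHz, 58.25 kHz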